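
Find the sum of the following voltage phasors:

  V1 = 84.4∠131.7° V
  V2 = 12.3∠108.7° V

Step 1 — Convert each phasor to rectangular form:
  V1 = 84.4·(cos(131.7°) + j·sin(131.7°)) = -56.15 + j63.02 V
  V2 = 12.3·(cos(108.7°) + j·sin(108.7°)) = -3.944 + j11.65 V
Step 2 — Sum components: V_total = -60.09 + j74.67 V.
Step 3 — Convert to polar: |V_total| = 95.84 V, ∠V_total = 128.8°.

V_total = 95.84∠128.8° V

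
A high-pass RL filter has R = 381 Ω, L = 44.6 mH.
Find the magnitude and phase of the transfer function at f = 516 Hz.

Step 1 — Angular frequency: ω = 2π·516 = 3242 rad/s.
Step 2 — Transfer function: H(jω) = jωL/(R + jωL).
Step 3 — Numerator jωL = j·144.6; denominator R + jωL = 381 + j144.6.
Step 4 — H = 0.1259 + j0.3317.
Step 5 — Magnitude: |H| = 0.3548 (-9.0 dB); phase: φ = 69.2°.

|H| = 0.3548 (-9.0 dB), φ = 69.2°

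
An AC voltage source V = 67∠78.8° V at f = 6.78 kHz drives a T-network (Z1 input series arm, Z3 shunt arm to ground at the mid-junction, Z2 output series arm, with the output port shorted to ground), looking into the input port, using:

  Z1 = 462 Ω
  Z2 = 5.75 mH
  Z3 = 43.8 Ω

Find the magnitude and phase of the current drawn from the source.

Step 1 — Angular frequency: ω = 2π·f = 2π·6780 = 4.26e+04 rad/s.
Step 2 — Component impedances:
  Z1: Z = R = 462 Ω
  Z2: Z = jωL = j·4.26e+04·0.00575 = 0 + j244.9 Ω
  Z3: Z = R = 43.8 Ω
Step 3 — With the output port shorted to ground, the output series arm Z2 runs from the junction to ground; the shunt arm Z3 also runs from the junction to ground. They appear in parallel: Z3 || Z2 = 42.44 + j7.589 Ω.
Step 4 — Series with input arm Z1: Z_in = Z1 + (Z3 || Z2) = 504.4 + j7.589 Ω = 504.5∠0.9° Ω.
Step 5 — Source phasor: V = 67∠78.8° V = 13.01 + j65.72 V.
Step 6 — Ohm's law: I = V / Z_total = (13.01 + j65.72) / (504.4 + j7.589) = 0.02775 + j0.1299 A.
Step 7 — Convert to polar: |I| = 0.1328 A, ∠I = 77.9°.

I = 0.1328∠77.9° A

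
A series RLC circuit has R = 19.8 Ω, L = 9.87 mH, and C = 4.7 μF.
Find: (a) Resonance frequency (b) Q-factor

Step 1 — Resonance condition Im(Z)=0 gives ω₀ = 1/√(LC).
Step 2 — ω₀ = 1/√(0.00987·4.7e-06) = 4643 rad/s.
Step 3 — f₀ = ω₀/(2π) = 738.9 Hz.
Step 4 — Series Q: Q = ω₀L/R = 4643·0.00987/19.8 = 2.314.

(a) f₀ = 738.9 Hz  (b) Q = 2.314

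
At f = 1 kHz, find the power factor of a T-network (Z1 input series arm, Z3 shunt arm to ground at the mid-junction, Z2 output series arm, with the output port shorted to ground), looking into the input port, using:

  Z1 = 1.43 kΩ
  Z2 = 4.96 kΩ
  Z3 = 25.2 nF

Step 1 — Angular frequency: ω = 2π·f = 2π·1000 = 6283 rad/s.
Step 2 — Component impedances:
  Z1: Z = R = 1430 Ω
  Z2: Z = R = 4960 Ω
  Z3: Z = 1/(jωC) = -j/(ω·C) = 0 - j6316 Ω
Step 3 — With the output port shorted to ground, the output series arm Z2 runs from the junction to ground; the shunt arm Z3 also runs from the junction to ground. They appear in parallel: Z3 || Z2 = 3068 - j2409 Ω.
Step 4 — Series with input arm Z1: Z_in = Z1 + (Z3 || Z2) = 4498 - j2409 Ω = 5102∠-28.2° Ω.
Step 5 — Power factor: PF = cos(φ) = Re(Z)/|Z| = 4497.8/5102.5 = 0.8815.
Step 6 — Type: Im(Z) = -2409 ⇒ leading (phase φ = -28.2°).

PF = 0.8815 (leading, φ = -28.2°)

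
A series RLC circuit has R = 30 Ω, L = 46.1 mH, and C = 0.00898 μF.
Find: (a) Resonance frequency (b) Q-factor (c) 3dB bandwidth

Step 1 — Resonance condition Im(Z)=0 gives ω₀ = 1/√(LC).
Step 2 — ω₀ = 1/√(0.0461·8.98e-09) = 4.915e+04 rad/s.
Step 3 — f₀ = ω₀/(2π) = 7822 Hz.
Step 4 — Series Q: Q = ω₀L/R = 4.915e+04·0.0461/30 = 75.53.
Step 5 — 3dB bandwidth: Δω = ω₀/Q = 650.8 rad/s; BW = Δω/(2π) = 103.6 Hz.

(a) f₀ = 7822 Hz  (b) Q = 75.53  (c) BW = 103.6 Hz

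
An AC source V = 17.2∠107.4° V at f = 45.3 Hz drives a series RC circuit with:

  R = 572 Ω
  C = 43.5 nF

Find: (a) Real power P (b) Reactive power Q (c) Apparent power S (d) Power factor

Step 1 — Angular frequency: ω = 2π·f = 2π·45.3 = 284.6 rad/s.
Step 2 — Component impedances:
  R: Z = R = 572 Ω
  C: Z = 1/(jωC) = -j/(ω·C) = 0 - j8.077e+04 Ω
Step 3 — Series combination: Z_total = R + C = 572 - j8.077e+04 Ω = 8.077e+04∠-89.6° Ω.
Step 4 — Source phasor: V = 17.2∠107.4° V = -5.144 + j16.41 V.
Step 5 — Current: I = V / Z = -0.0002037 - j6.224e-05 A = 0.000213∠-163.0° A.
Step 6 — Complex power: S = V·I* = 2.594e-05 - j0.003663 VA.
Step 7 — Real power: P = Re(S) = 2.594e-05 W.
Step 8 — Reactive power: Q = Im(S) = -0.003663 VAR.
Step 9 — Apparent power: |S| = 0.003663 VA.
Step 10 — Power factor: PF = P/|S| = 0.007082 (leading).

(a) P = 2.594e-05 W  (b) Q = -0.003663 VAR  (c) S = 0.003663 VA  (d) PF = 0.007082 (leading)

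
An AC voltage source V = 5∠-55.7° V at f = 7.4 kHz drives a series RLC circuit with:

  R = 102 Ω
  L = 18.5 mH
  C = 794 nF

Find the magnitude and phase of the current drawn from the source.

Step 1 — Angular frequency: ω = 2π·f = 2π·7400 = 4.65e+04 rad/s.
Step 2 — Component impedances:
  R: Z = R = 102 Ω
  L: Z = jωL = j·4.65e+04·0.0185 = 0 + j860.2 Ω
  C: Z = 1/(jωC) = -j/(ω·C) = 0 - j27.09 Ω
Step 3 — Series combination: Z_total = R + L + C = 102 + j833.1 Ω = 839.3∠83.0° Ω.
Step 4 — Source phasor: V = 5∠-55.7° V = 2.818 - j4.13 V.
Step 5 — Ohm's law: I = V / Z_total = (2.818 - j4.13) / (102 + j833.1) = -0.004477 - j0.00393 A.
Step 6 — Convert to polar: |I| = 0.005957 A, ∠I = -138.7°.

I = 0.005957∠-138.7° A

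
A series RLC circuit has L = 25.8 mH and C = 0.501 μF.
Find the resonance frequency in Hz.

Step 1 — Resonance condition Im(Z)=0 gives ω₀ = 1/√(LC).
Step 2 — ω₀ = 1/√(0.0258·5.01e-07) = 8796 rad/s.
Step 3 — f₀ = ω₀/(2π) = 1400 Hz.

f₀ = 1400 Hz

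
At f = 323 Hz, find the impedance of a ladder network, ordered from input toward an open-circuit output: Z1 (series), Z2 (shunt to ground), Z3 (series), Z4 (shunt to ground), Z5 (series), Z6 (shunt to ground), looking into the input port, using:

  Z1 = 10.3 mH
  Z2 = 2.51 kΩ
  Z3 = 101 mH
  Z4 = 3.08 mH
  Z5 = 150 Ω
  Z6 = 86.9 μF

Step 1 — Angular frequency: ω = 2π·f = 2π·323 = 2029 rad/s.
Step 2 — Component impedances:
  Z1: Z = jωL = j·2029·0.0103 = 0 + j20.9 Ω
  Z2: Z = R = 2510 Ω
  Z3: Z = jωL = j·2029·0.101 = 0 + j205 Ω
  Z4: Z = jωL = j·2029·0.00308 = 0 + j6.251 Ω
  Z5: Z = R = 150 Ω
  Z6: Z = 1/(jωC) = -j/(ω·C) = 0 - j5.67 Ω
Step 3 — Ladder network (open output): work backward from the far end, alternating series and parallel combinations. Z_in = 17.91 + j230.6 Ω = 231.3∠85.6° Ω.

Z = 17.91 + j230.6 Ω = 231.3∠85.6° Ω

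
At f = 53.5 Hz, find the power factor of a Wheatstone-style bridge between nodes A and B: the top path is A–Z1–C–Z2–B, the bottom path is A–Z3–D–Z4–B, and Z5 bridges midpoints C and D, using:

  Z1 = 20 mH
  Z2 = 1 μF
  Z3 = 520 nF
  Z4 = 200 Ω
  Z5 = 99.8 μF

Step 1 — Angular frequency: ω = 2π·f = 2π·53.5 = 336.2 rad/s.
Step 2 — Component impedances:
  Z1: Z = jωL = j·336.2·0.02 = 0 + j6.723 Ω
  Z2: Z = 1/(jωC) = -j/(ω·C) = 0 - j2975 Ω
  Z3: Z = 1/(jωC) = -j/(ω·C) = 0 - j5721 Ω
  Z4: Z = R = 200 Ω
  Z5: Z = 1/(jωC) = -j/(ω·C) = 0 - j29.81 Ω
Step 3 — Bridge requires nodal analysis (the Z5 bridge couples midpoints C and D, so the two paths cannot be reduced to a simple series/parallel combination). Setting node B to ground and injecting 1 A at node A, the 3-node admittance system at A, C, D solves to V_A = Z_AB = 195.2 - j35.69 Ω = 198.4∠-10.4° Ω.
Step 4 — Power factor: PF = cos(φ) = Re(Z)/|Z| = 195.2/198.44 = 0.9837.
Step 5 — Type: Im(Z) = -35.69 ⇒ leading (phase φ = -10.4°).

PF = 0.9837 (leading, φ = -10.4°)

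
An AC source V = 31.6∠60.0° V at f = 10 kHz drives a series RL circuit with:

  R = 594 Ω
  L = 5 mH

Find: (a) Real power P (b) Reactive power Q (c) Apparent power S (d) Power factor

Step 1 — Angular frequency: ω = 2π·f = 2π·1e+04 = 6.283e+04 rad/s.
Step 2 — Component impedances:
  R: Z = R = 594 Ω
  L: Z = jωL = j·6.283e+04·0.005 = 0 + j314.2 Ω
Step 3 — Series combination: Z_total = R + L = 594 + j314.2 Ω = 672∠27.9° Ω.
Step 4 — Source phasor: V = 31.6∠60.0° V = 15.8 + j27.37 V.
Step 5 — Current: I = V / Z = 0.03983 + j0.02501 A = 0.04703∠32.1° A.
Step 6 — Complex power: S = V·I* = 1.314 + j0.6948 VA.
Step 7 — Real power: P = Re(S) = 1.314 W.
Step 8 — Reactive power: Q = Im(S) = 0.6948 VAR.
Step 9 — Apparent power: |S| = 1.486 VA.
Step 10 — Power factor: PF = P/|S| = 0.884 (lagging).

(a) P = 1.314 W  (b) Q = 0.6948 VAR  (c) S = 1.486 VA  (d) PF = 0.884 (lagging)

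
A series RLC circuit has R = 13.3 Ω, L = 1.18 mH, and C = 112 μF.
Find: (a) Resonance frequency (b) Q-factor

Step 1 — Resonance condition Im(Z)=0 gives ω₀ = 1/√(LC).
Step 2 — ω₀ = 1/√(0.00118·0.000112) = 2751 rad/s.
Step 3 — f₀ = ω₀/(2π) = 437.8 Hz.
Step 4 — Series Q: Q = ω₀L/R = 2751·0.00118/13.3 = 0.2441.

(a) f₀ = 437.8 Hz  (b) Q = 0.2441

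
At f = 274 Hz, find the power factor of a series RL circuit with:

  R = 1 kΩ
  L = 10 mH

Step 1 — Angular frequency: ω = 2π·f = 2π·274 = 1722 rad/s.
Step 2 — Component impedances:
  R: Z = R = 1000 Ω
  L: Z = jωL = j·1722·0.01 = 0 + j17.22 Ω
Step 3 — Series combination: Z_total = R + L = 1000 + j17.22 Ω = 1000∠1.0° Ω.
Step 4 — Power factor: PF = cos(φ) = Re(Z)/|Z| = 1000/1000.1 = 0.9999.
Step 5 — Type: Im(Z) = 17.22 ⇒ lagging (phase φ = 1.0°).

PF = 0.9999 (lagging, φ = 1.0°)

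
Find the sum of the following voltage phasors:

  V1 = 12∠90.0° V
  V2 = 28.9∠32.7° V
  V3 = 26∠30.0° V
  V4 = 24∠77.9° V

Step 1 — Convert each phasor to rectangular form:
  V1 = 12·(cos(90.0°) + j·sin(90.0°)) = 0 + j12 V
  V2 = 28.9·(cos(32.7°) + j·sin(32.7°)) = 24.32 + j15.61 V
  V3 = 26·(cos(30.0°) + j·sin(30.0°)) = 22.52 + j13 V
  V4 = 24·(cos(77.9°) + j·sin(77.9°)) = 5.031 + j23.47 V
Step 2 — Sum components: V_total = 51.87 + j64.08 V.
Step 3 — Convert to polar: |V_total| = 82.44 V, ∠V_total = 51.0°.

V_total = 82.44∠51.0° V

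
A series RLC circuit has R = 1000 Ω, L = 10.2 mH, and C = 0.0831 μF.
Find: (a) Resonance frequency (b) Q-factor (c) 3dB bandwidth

Step 1 — Resonance condition Im(Z)=0 gives ω₀ = 1/√(LC).
Step 2 — ω₀ = 1/√(0.0102·8.31e-08) = 3.435e+04 rad/s.
Step 3 — f₀ = ω₀/(2π) = 5467 Hz.
Step 4 — Series Q: Q = ω₀L/R = 3.435e+04·0.0102/1000 = 0.3503.
Step 5 — 3dB bandwidth: Δω = ω₀/Q = 9.804e+04 rad/s; BW = Δω/(2π) = 1.56e+04 Hz.

(a) f₀ = 5467 Hz  (b) Q = 0.3503  (c) BW = 1.56e+04 Hz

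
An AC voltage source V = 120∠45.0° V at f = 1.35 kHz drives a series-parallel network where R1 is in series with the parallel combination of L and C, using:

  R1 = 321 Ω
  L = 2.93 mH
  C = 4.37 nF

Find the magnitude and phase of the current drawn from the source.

Step 1 — Angular frequency: ω = 2π·f = 2π·1350 = 8482 rad/s.
Step 2 — Component impedances:
  R1: Z = R = 321 Ω
  L: Z = jωL = j·8482·0.00293 = 0 + j24.85 Ω
  C: Z = 1/(jωC) = -j/(ω·C) = 0 - j2.698e+04 Ω
Step 3 — Parallel branch: L || C = 1/(1/L + 1/C) = 0 + j24.88 Ω.
Step 4 — Series with R1: Z_total = R1 + (L || C) = 321 + j24.88 Ω = 322∠4.4° Ω.
Step 5 — Source phasor: V = 120∠45.0° V = 84.85 + j84.85 V.
Step 6 — Ohm's law: I = V / Z_total = (84.85 + j84.85) / (321 + j24.88) = 0.2831 + j0.2424 A.
Step 7 — Convert to polar: |I| = 0.3727 A, ∠I = 40.6°.

I = 0.3727∠40.6° A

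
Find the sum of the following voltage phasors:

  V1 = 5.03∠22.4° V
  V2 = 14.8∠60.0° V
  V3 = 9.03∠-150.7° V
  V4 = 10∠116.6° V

Step 1 — Convert each phasor to rectangular form:
  V1 = 5.03·(cos(22.4°) + j·sin(22.4°)) = 4.65 + j1.917 V
  V2 = 14.8·(cos(60.0°) + j·sin(60.0°)) = 7.4 + j12.82 V
  V3 = 9.03·(cos(-150.7°) + j·sin(-150.7°)) = -7.875 - j4.419 V
  V4 = 10·(cos(116.6°) + j·sin(116.6°)) = -4.478 + j8.942 V
Step 2 — Sum components: V_total = -0.3019 + j19.26 V.
Step 3 — Convert to polar: |V_total| = 19.26 V, ∠V_total = 90.9°.

V_total = 19.26∠90.9° V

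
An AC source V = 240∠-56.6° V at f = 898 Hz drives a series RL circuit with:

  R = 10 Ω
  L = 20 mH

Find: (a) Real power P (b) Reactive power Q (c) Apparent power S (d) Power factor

Step 1 — Angular frequency: ω = 2π·f = 2π·898 = 5642 rad/s.
Step 2 — Component impedances:
  R: Z = R = 10 Ω
  L: Z = jωL = j·5642·0.02 = 0 + j112.8 Ω
Step 3 — Series combination: Z_total = R + L = 10 + j112.8 Ω = 113.3∠84.9° Ω.
Step 4 — Source phasor: V = 240∠-56.6° V = 132.1 - j200.4 V.
Step 5 — Current: I = V / Z = -1.659 - j1.318 A = 2.118∠-141.5° A.
Step 6 — Complex power: S = V·I* = 44.88 + j506.5 VA.
Step 7 — Real power: P = Re(S) = 44.88 W.
Step 8 — Reactive power: Q = Im(S) = 506.5 VAR.
Step 9 — Apparent power: |S| = 508.4 VA.
Step 10 — Power factor: PF = P/|S| = 0.08827 (lagging).

(a) P = 44.88 W  (b) Q = 506.5 VAR  (c) S = 508.4 VA  (d) PF = 0.08827 (lagging)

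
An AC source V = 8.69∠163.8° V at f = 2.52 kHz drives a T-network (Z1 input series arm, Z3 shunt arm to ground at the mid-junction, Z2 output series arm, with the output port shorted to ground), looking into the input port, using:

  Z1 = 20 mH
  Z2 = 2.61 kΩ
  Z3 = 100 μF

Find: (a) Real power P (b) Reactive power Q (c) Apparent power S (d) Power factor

Step 1 — Angular frequency: ω = 2π·f = 2π·2520 = 1.583e+04 rad/s.
Step 2 — Component impedances:
  Z1: Z = jωL = j·1.583e+04·0.02 = 0 + j316.7 Ω
  Z2: Z = R = 2610 Ω
  Z3: Z = 1/(jωC) = -j/(ω·C) = 0 - j0.6316 Ω
Step 3 — With the output port shorted to ground, the output series arm Z2 runs from the junction to ground; the shunt arm Z3 also runs from the junction to ground. They appear in parallel: Z3 || Z2 = 0.0001528 - j0.6316 Ω.
Step 4 — Series with input arm Z1: Z_in = Z1 + (Z3 || Z2) = 0.0001528 + j316 Ω = 316∠90.0° Ω.
Step 5 — Source phasor: V = 8.69∠163.8° V = -8.345 + j2.424 V.
Step 6 — Current: I = V / Z = 0.007671 + j0.0264 A = 0.0275∠73.8° A.
Step 7 — Complex power: S = V·I* = 1.155e-07 + j0.2389 VA.
Step 8 — Real power: P = Re(S) = 1.155e-07 W.
Step 9 — Reactive power: Q = Im(S) = 0.2389 VAR.
Step 10 — Apparent power: |S| = 0.2389 VA.
Step 11 — Power factor: PF = P/|S| = 4.836e-07 (lagging).

(a) P = 1.155e-07 W  (b) Q = 0.2389 VAR  (c) S = 0.2389 VA  (d) PF = 4.836e-07 (lagging)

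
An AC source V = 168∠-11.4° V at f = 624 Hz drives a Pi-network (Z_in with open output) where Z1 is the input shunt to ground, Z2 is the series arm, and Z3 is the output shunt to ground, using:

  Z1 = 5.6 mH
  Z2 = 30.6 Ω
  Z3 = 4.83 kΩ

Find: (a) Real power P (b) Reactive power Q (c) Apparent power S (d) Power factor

Step 1 — Angular frequency: ω = 2π·f = 2π·624 = 3921 rad/s.
Step 2 — Component impedances:
  Z1: Z = jωL = j·3921·0.0056 = 0 + j21.96 Ω
  Z2: Z = R = 30.6 Ω
  Z3: Z = R = 4830 Ω
Step 3 — With open output, the series arm Z2 and the output shunt Z3 appear in series to ground: Z2 + Z3 = 4861 Ω.
Step 4 — Parallel with input shunt Z1: Z_in = Z1 || (Z2 + Z3) = 0.09918 + j21.96 Ω = 21.96∠89.7° Ω.
Step 5 — Source phasor: V = 168∠-11.4° V = 164.7 - j33.21 V.
Step 6 — Current: I = V / Z = -1.479 - j7.508 A = 7.652∠-101.1° A.
Step 7 — Complex power: S = V·I* = 5.807 + j1285 VA.
Step 8 — Real power: P = Re(S) = 5.807 W.
Step 9 — Reactive power: Q = Im(S) = 1285 VAR.
Step 10 — Apparent power: |S| = 1285 VA.
Step 11 — Power factor: PF = P/|S| = 0.004517 (lagging).

(a) P = 5.807 W  (b) Q = 1285 VAR  (c) S = 1285 VA  (d) PF = 0.004517 (lagging)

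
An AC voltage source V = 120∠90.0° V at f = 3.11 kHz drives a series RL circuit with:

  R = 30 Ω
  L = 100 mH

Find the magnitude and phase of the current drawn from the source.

Step 1 — Angular frequency: ω = 2π·f = 2π·3110 = 1.954e+04 rad/s.
Step 2 — Component impedances:
  R: Z = R = 30 Ω
  L: Z = jωL = j·1.954e+04·0.1 = 0 + j1954 Ω
Step 3 — Series combination: Z_total = R + L = 30 + j1954 Ω = 1954∠89.1° Ω.
Step 4 — Source phasor: V = 120∠90.0° V = 0 + j120 V.
Step 5 — Ohm's law: I = V / Z_total = (0 + j120) / (30 + j1954) = 0.0614 + j0.0009426 A.
Step 6 — Convert to polar: |I| = 0.0614 A, ∠I = 0.9°.

I = 0.0614∠0.9° A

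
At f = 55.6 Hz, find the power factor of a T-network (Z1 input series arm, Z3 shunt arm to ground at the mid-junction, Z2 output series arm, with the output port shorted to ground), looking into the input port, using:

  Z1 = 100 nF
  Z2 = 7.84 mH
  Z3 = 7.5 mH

Step 1 — Angular frequency: ω = 2π·f = 2π·55.6 = 349.3 rad/s.
Step 2 — Component impedances:
  Z1: Z = 1/(jωC) = -j/(ω·C) = 0 - j2.862e+04 Ω
  Z2: Z = jωL = j·349.3·0.00784 = 0 + j2.739 Ω
  Z3: Z = jωL = j·349.3·0.0075 = 0 + j2.62 Ω
Step 3 — With the output port shorted to ground, the output series arm Z2 runs from the junction to ground; the shunt arm Z3 also runs from the junction to ground. They appear in parallel: Z3 || Z2 = 0 + j1.339 Ω.
Step 4 — Series with input arm Z1: Z_in = Z1 + (Z3 || Z2) = 0 - j2.862e+04 Ω = 2.862e+04∠-90.0° Ω.
Step 5 — Power factor: PF = cos(φ) = Re(Z)/|Z| = 0/2.862e+04 = 0.
Step 6 — Type: Im(Z) = -2.862e+04 ⇒ leading (phase φ = -90.0°).

PF = 0 (leading, φ = -90.0°)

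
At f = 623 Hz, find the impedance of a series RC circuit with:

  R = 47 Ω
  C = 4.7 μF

Step 1 — Angular frequency: ω = 2π·f = 2π·623 = 3914 rad/s.
Step 2 — Component impedances:
  R: Z = R = 47 Ω
  C: Z = 1/(jωC) = -j/(ω·C) = 0 - j54.35 Ω
Step 3 — Series combination: Z_total = R + C = 47 - j54.35 Ω = 71.86∠-49.2° Ω.

Z = 47 - j54.35 Ω = 71.86∠-49.2° Ω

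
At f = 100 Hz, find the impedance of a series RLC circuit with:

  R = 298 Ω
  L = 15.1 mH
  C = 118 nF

Step 1 — Angular frequency: ω = 2π·f = 2π·100 = 628.3 rad/s.
Step 2 — Component impedances:
  R: Z = R = 298 Ω
  L: Z = jωL = j·628.3·0.0151 = 0 + j9.488 Ω
  C: Z = 1/(jωC) = -j/(ω·C) = 0 - j1.349e+04 Ω
Step 3 — Series combination: Z_total = R + L + C = 298 - j1.348e+04 Ω = 1.348e+04∠-88.7° Ω.

Z = 298 - j1.348e+04 Ω = 1.348e+04∠-88.7° Ω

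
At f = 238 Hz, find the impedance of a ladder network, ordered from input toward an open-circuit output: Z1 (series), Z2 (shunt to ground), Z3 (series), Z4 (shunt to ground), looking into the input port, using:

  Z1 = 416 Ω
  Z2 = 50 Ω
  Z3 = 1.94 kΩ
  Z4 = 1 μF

Step 1 — Angular frequency: ω = 2π·f = 2π·238 = 1495 rad/s.
Step 2 — Component impedances:
  Z1: Z = R = 416 Ω
  Z2: Z = R = 50 Ω
  Z3: Z = R = 1940 Ω
  Z4: Z = 1/(jωC) = -j/(ω·C) = 0 - j668.7 Ω
Step 3 — Ladder network (open output): work backward from the far end, alternating series and parallel combinations. Z_in = 464.9 - j0.3793 Ω = 464.9∠-0.0° Ω.

Z = 464.9 - j0.3793 Ω = 464.9∠-0.0° Ω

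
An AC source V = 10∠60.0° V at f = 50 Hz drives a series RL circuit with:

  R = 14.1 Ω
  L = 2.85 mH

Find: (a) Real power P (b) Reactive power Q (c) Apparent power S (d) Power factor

Step 1 — Angular frequency: ω = 2π·f = 2π·50 = 314.2 rad/s.
Step 2 — Component impedances:
  R: Z = R = 14.1 Ω
  L: Z = jωL = j·314.2·0.00285 = 0 + j0.8954 Ω
Step 3 — Series combination: Z_total = R + L = 14.1 + j0.8954 Ω = 14.13∠3.6° Ω.
Step 4 — Source phasor: V = 10∠60.0° V = 5 + j8.66 V.
Step 5 — Current: I = V / Z = 0.392 + j0.5893 A = 0.7078∠56.4° A.
Step 6 — Complex power: S = V·I* = 7.064 + j0.4485 VA.
Step 7 — Real power: P = Re(S) = 7.064 W.
Step 8 — Reactive power: Q = Im(S) = 0.4485 VAR.
Step 9 — Apparent power: |S| = 7.078 VA.
Step 10 — Power factor: PF = P/|S| = 0.998 (lagging).

(a) P = 7.064 W  (b) Q = 0.4485 VAR  (c) S = 7.078 VA  (d) PF = 0.998 (lagging)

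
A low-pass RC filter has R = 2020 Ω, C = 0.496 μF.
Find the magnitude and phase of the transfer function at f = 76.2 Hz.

Step 1 — Angular frequency: ω = 2π·76.2 = 478.8 rad/s.
Step 2 — Transfer function: H(jω) = 1/(1 + jωRC).
Step 3 — Denominator: 1 + jωRC = 1 + j·478.8·2020·4.96e-07 = 1 + j0.4797.
Step 4 — H = 0.8129 - j0.39.
Step 5 — Magnitude: |H| = 0.9016 (-0.9 dB); phase: φ = -25.6°.

|H| = 0.9016 (-0.9 dB), φ = -25.6°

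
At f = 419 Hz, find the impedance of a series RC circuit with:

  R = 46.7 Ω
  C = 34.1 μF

Step 1 — Angular frequency: ω = 2π·f = 2π·419 = 2633 rad/s.
Step 2 — Component impedances:
  R: Z = R = 46.7 Ω
  C: Z = 1/(jωC) = -j/(ω·C) = 0 - j11.14 Ω
Step 3 — Series combination: Z_total = R + C = 46.7 - j11.14 Ω = 48.01∠-13.4° Ω.

Z = 46.7 - j11.14 Ω = 48.01∠-13.4° Ω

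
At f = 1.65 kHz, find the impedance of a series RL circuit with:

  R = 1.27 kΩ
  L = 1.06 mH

Step 1 — Angular frequency: ω = 2π·f = 2π·1650 = 1.037e+04 rad/s.
Step 2 — Component impedances:
  R: Z = R = 1270 Ω
  L: Z = jωL = j·1.037e+04·0.00106 = 0 + j10.99 Ω
Step 3 — Series combination: Z_total = R + L = 1270 + j10.99 Ω = 1270∠0.5° Ω.

Z = 1270 + j10.99 Ω = 1270∠0.5° Ω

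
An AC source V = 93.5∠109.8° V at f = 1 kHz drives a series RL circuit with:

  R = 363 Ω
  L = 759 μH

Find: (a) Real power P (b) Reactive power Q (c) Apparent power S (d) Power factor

Step 1 — Angular frequency: ω = 2π·f = 2π·1000 = 6283 rad/s.
Step 2 — Component impedances:
  R: Z = R = 363 Ω
  L: Z = jωL = j·6283·0.000759 = 0 + j4.769 Ω
Step 3 — Series combination: Z_total = R + L = 363 + j4.769 Ω = 363∠0.8° Ω.
Step 4 — Source phasor: V = 93.5∠109.8° V = -31.67 + j87.97 V.
Step 5 — Current: I = V / Z = -0.08405 + j0.2435 A = 0.2576∠109.0° A.
Step 6 — Complex power: S = V·I* = 24.08 + j0.3163 VA.
Step 7 — Real power: P = Re(S) = 24.08 W.
Step 8 — Reactive power: Q = Im(S) = 0.3163 VAR.
Step 9 — Apparent power: |S| = 24.08 VA.
Step 10 — Power factor: PF = P/|S| = 0.9999 (lagging).

(a) P = 24.08 W  (b) Q = 0.3163 VAR  (c) S = 24.08 VA  (d) PF = 0.9999 (lagging)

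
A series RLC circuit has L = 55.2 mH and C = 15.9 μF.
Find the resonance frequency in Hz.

Step 1 — Resonance condition Im(Z)=0 gives ω₀ = 1/√(LC).
Step 2 — ω₀ = 1/√(0.0552·1.59e-05) = 1067 rad/s.
Step 3 — f₀ = ω₀/(2π) = 169.9 Hz.

f₀ = 169.9 Hz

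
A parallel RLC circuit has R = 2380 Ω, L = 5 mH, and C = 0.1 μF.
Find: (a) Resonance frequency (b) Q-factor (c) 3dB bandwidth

Step 1 — Resonance: ω₀ = 1/√(LC) = 1/√(0.005·1e-07) = 4.472e+04 rad/s.
Step 2 — f₀ = ω₀/(2π) = 7118 Hz.
Step 3 — Parallel Q: Q = R/(ω₀L) = 2380/(4.472e+04·0.005) = 10.64.
Step 4 — Bandwidth: Δω = ω₀/Q = 4202 rad/s; BW = Δω/(2π) = 668.7 Hz.

(a) f₀ = 7118 Hz  (b) Q = 10.64  (c) BW = 668.7 Hz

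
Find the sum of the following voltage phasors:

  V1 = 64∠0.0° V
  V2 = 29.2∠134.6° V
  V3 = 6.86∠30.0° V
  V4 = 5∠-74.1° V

Step 1 — Convert each phasor to rectangular form:
  V1 = 64·(cos(0.0°) + j·sin(0.0°)) = 64 V
  V2 = 29.2·(cos(134.6°) + j·sin(134.6°)) = -20.5 + j20.79 V
  V3 = 6.86·(cos(30.0°) + j·sin(30.0°)) = 5.941 + j3.43 V
  V4 = 5·(cos(-74.1°) + j·sin(-74.1°)) = 1.37 - j4.809 V
Step 2 — Sum components: V_total = 50.81 + j19.41 V.
Step 3 — Convert to polar: |V_total| = 54.39 V, ∠V_total = 20.9°.

V_total = 54.39∠20.9° V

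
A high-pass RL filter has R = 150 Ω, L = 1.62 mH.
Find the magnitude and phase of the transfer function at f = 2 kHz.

Step 1 — Angular frequency: ω = 2π·2000 = 1.257e+04 rad/s.
Step 2 — Transfer function: H(jω) = jωL/(R + jωL).
Step 3 — Numerator jωL = j·20.36; denominator R + jωL = 150 + j20.36.
Step 4 — H = 0.01809 + j0.1333.
Step 5 — Magnitude: |H| = 0.1345 (-17.4 dB); phase: φ = 82.3°.

|H| = 0.1345 (-17.4 dB), φ = 82.3°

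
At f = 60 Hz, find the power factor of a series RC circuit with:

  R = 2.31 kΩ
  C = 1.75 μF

Step 1 — Angular frequency: ω = 2π·f = 2π·60 = 377 rad/s.
Step 2 — Component impedances:
  R: Z = R = 2310 Ω
  C: Z = 1/(jωC) = -j/(ω·C) = 0 - j1516 Ω
Step 3 — Series combination: Z_total = R + C = 2310 - j1516 Ω = 2763∠-33.3° Ω.
Step 4 — Power factor: PF = cos(φ) = Re(Z)/|Z| = 2310/2762.9 = 0.8361.
Step 5 — Type: Im(Z) = -1516 ⇒ leading (phase φ = -33.3°).

PF = 0.8361 (leading, φ = -33.3°)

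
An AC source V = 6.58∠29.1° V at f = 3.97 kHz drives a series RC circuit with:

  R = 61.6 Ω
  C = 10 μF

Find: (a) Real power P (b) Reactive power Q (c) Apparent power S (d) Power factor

Step 1 — Angular frequency: ω = 2π·f = 2π·3970 = 2.494e+04 rad/s.
Step 2 — Component impedances:
  R: Z = R = 61.6 Ω
  C: Z = 1/(jωC) = -j/(ω·C) = 0 - j4.009 Ω
Step 3 — Series combination: Z_total = R + C = 61.6 - j4.009 Ω = 61.73∠-3.7° Ω.
Step 4 — Source phasor: V = 6.58∠29.1° V = 5.749 + j3.2 V.
Step 5 — Current: I = V / Z = 0.08957 + j0.05778 A = 0.1066∠32.8° A.
Step 6 — Complex power: S = V·I* = 0.6999 - j0.04555 VA.
Step 7 — Real power: P = Re(S) = 0.6999 W.
Step 8 — Reactive power: Q = Im(S) = -0.04555 VAR.
Step 9 — Apparent power: |S| = 0.7014 VA.
Step 10 — Power factor: PF = P/|S| = 0.9979 (leading).

(a) P = 0.6999 W  (b) Q = -0.04555 VAR  (c) S = 0.7014 VA  (d) PF = 0.9979 (leading)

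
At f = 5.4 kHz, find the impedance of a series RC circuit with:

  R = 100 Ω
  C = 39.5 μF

Step 1 — Angular frequency: ω = 2π·f = 2π·5400 = 3.393e+04 rad/s.
Step 2 — Component impedances:
  R: Z = R = 100 Ω
  C: Z = 1/(jωC) = -j/(ω·C) = 0 - j0.7462 Ω
Step 3 — Series combination: Z_total = R + C = 100 - j0.7462 Ω = 100∠-0.4° Ω.

Z = 100 - j0.7462 Ω = 100∠-0.4° Ω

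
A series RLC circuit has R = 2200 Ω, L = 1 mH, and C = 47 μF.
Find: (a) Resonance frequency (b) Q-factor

Step 1 — Resonance condition Im(Z)=0 gives ω₀ = 1/√(LC).
Step 2 — ω₀ = 1/√(0.001·4.7e-05) = 4613 rad/s.
Step 3 — f₀ = ω₀/(2π) = 734.1 Hz.
Step 4 — Series Q: Q = ω₀L/R = 4613·0.001/2200 = 0.002097.

(a) f₀ = 734.1 Hz  (b) Q = 0.002097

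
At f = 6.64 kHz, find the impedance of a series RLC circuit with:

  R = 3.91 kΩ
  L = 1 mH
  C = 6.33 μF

Step 1 — Angular frequency: ω = 2π·f = 2π·6640 = 4.172e+04 rad/s.
Step 2 — Component impedances:
  R: Z = R = 3910 Ω
  L: Z = jωL = j·4.172e+04·0.001 = 0 + j41.72 Ω
  C: Z = 1/(jωC) = -j/(ω·C) = 0 - j3.787 Ω
Step 3 — Series combination: Z_total = R + L + C = 3910 + j37.93 Ω = 3910∠0.6° Ω.

Z = 3910 + j37.93 Ω = 3910∠0.6° Ω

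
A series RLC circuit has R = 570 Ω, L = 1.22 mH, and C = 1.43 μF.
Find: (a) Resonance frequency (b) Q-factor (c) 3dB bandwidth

Step 1 — Resonance: ω₀ = 1/√(LC) = 1/√(0.00122·1.43e-06) = 2.394e+04 rad/s.
Step 2 — f₀ = ω₀/(2π) = 3810 Hz.
Step 3 — Series Q: Q = ω₀L/R = 2.394e+04·0.00122/570 = 0.05124.
Step 4 — Bandwidth: Δω = ω₀/Q = 4.672e+05 rad/s; BW = Δω/(2π) = 7.436e+04 Hz.

(a) f₀ = 3810 Hz  (b) Q = 0.05124  (c) BW = 7.436e+04 Hz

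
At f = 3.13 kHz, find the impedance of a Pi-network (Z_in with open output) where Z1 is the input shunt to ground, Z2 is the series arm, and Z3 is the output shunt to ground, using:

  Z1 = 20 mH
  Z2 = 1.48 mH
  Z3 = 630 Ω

Step 1 — Angular frequency: ω = 2π·f = 2π·3130 = 1.967e+04 rad/s.
Step 2 — Component impedances:
  Z1: Z = jωL = j·1.967e+04·0.02 = 0 + j393.3 Ω
  Z2: Z = jωL = j·1.967e+04·0.00148 = 0 + j29.11 Ω
  Z3: Z = R = 630 Ω
Step 3 — With open output, the series arm Z2 and the output shunt Z3 appear in series to ground: Z2 + Z3 = 630 + j29.11 Ω.
Step 4 — Parallel with input shunt Z1: Z_in = Z1 || (Z2 + Z3) = 169.4 + j279.7 Ω = 327∠58.8° Ω.

Z = 169.4 + j279.7 Ω = 327∠58.8° Ω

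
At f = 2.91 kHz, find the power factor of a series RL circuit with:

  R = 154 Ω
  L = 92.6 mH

Step 1 — Angular frequency: ω = 2π·f = 2π·2910 = 1.828e+04 rad/s.
Step 2 — Component impedances:
  R: Z = R = 154 Ω
  L: Z = jωL = j·1.828e+04·0.0926 = 0 + j1693 Ω
Step 3 — Series combination: Z_total = R + L = 154 + j1693 Ω = 1700∠84.8° Ω.
Step 4 — Power factor: PF = cos(φ) = Re(Z)/|Z| = 154/1700.1 = 0.09058.
Step 5 — Type: Im(Z) = 1693 ⇒ lagging (phase φ = 84.8°).

PF = 0.09058 (lagging, φ = 84.8°)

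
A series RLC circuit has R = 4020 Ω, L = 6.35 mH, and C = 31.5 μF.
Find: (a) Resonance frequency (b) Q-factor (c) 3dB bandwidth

Step 1 — Resonance condition Im(Z)=0 gives ω₀ = 1/√(LC).
Step 2 — ω₀ = 1/√(0.00635·3.15e-05) = 2236 rad/s.
Step 3 — f₀ = ω₀/(2π) = 355.9 Hz.
Step 4 — Series Q: Q = ω₀L/R = 2236·0.00635/4020 = 0.003532.
Step 5 — 3dB bandwidth: Δω = ω₀/Q = 6.331e+05 rad/s; BW = Δω/(2π) = 1.008e+05 Hz.

(a) f₀ = 355.9 Hz  (b) Q = 0.003532  (c) BW = 1.008e+05 Hz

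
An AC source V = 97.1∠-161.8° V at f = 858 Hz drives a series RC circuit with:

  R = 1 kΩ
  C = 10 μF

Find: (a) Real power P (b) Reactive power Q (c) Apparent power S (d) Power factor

Step 1 — Angular frequency: ω = 2π·f = 2π·858 = 5391 rad/s.
Step 2 — Component impedances:
  R: Z = R = 1000 Ω
  C: Z = 1/(jωC) = -j/(ω·C) = 0 - j18.55 Ω
Step 3 — Series combination: Z_total = R + C = 1000 - j18.55 Ω = 1000∠-1.1° Ω.
Step 4 — Source phasor: V = 97.1∠-161.8° V = -92.24 - j30.33 V.
Step 5 — Current: I = V / Z = -0.09165 - j0.03203 A = 0.09708∠-160.7° A.
Step 6 — Complex power: S = V·I* = 9.425 - j0.1748 VA.
Step 7 — Real power: P = Re(S) = 9.425 W.
Step 8 — Reactive power: Q = Im(S) = -0.1748 VAR.
Step 9 — Apparent power: |S| = 9.427 VA.
Step 10 — Power factor: PF = P/|S| = 0.9998 (leading).

(a) P = 9.425 W  (b) Q = -0.1748 VAR  (c) S = 9.427 VA  (d) PF = 0.9998 (leading)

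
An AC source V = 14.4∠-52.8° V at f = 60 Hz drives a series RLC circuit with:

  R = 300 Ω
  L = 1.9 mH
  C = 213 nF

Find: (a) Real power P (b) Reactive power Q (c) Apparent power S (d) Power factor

Step 1 — Angular frequency: ω = 2π·f = 2π·60 = 377 rad/s.
Step 2 — Component impedances:
  R: Z = R = 300 Ω
  L: Z = jωL = j·377·0.0019 = 0 + j0.7163 Ω
  C: Z = 1/(jωC) = -j/(ω·C) = 0 - j1.245e+04 Ω
Step 3 — Series combination: Z_total = R + L + C = 300 - j1.245e+04 Ω = 1.246e+04∠-88.6° Ω.
Step 4 — Source phasor: V = 14.4∠-52.8° V = 8.706 - j11.47 V.
Step 5 — Current: I = V / Z = 0.0009374 + j0.0006766 A = 0.001156∠35.8° A.
Step 6 — Complex power: S = V·I* = 0.0004009 - j0.01664 VA.
Step 7 — Real power: P = Re(S) = 0.0004009 W.
Step 8 — Reactive power: Q = Im(S) = -0.01664 VAR.
Step 9 — Apparent power: |S| = 0.01665 VA.
Step 10 — Power factor: PF = P/|S| = 0.02408 (leading).

(a) P = 0.0004009 W  (b) Q = -0.01664 VAR  (c) S = 0.01665 VA  (d) PF = 0.02408 (leading)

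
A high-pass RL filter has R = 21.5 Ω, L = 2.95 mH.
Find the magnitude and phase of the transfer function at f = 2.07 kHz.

Step 1 — Angular frequency: ω = 2π·2070 = 1.301e+04 rad/s.
Step 2 — Transfer function: H(jω) = jωL/(R + jωL).
Step 3 — Numerator jωL = j·38.37; denominator R + jωL = 21.5 + j38.37.
Step 4 — H = 0.761 + j0.4265.
Step 5 — Magnitude: |H| = 0.8724 (-1.2 dB); phase: φ = 29.3°.

|H| = 0.8724 (-1.2 dB), φ = 29.3°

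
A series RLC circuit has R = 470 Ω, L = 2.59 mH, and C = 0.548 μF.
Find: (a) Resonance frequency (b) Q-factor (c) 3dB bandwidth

Step 1 — Resonance condition Im(Z)=0 gives ω₀ = 1/√(LC).
Step 2 — ω₀ = 1/√(0.00259·5.48e-07) = 2.654e+04 rad/s.
Step 3 — f₀ = ω₀/(2π) = 4225 Hz.
Step 4 — Series Q: Q = ω₀L/R = 2.654e+04·0.00259/470 = 0.1463.
Step 5 — 3dB bandwidth: Δω = ω₀/Q = 1.815e+05 rad/s; BW = Δω/(2π) = 2.888e+04 Hz.

(a) f₀ = 4225 Hz  (b) Q = 0.1463  (c) BW = 2.888e+04 Hz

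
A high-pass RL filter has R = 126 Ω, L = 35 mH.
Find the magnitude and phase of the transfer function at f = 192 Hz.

Step 1 — Angular frequency: ω = 2π·192 = 1206 rad/s.
Step 2 — Transfer function: H(jω) = jωL/(R + jωL).
Step 3 — Numerator jωL = j·42.22; denominator R + jωL = 126 + j42.22.
Step 4 — H = 0.101 + j0.3013.
Step 5 — Magnitude: |H| = 0.3177 (-10.0 dB); phase: φ = 71.5°.

|H| = 0.3177 (-10.0 dB), φ = 71.5°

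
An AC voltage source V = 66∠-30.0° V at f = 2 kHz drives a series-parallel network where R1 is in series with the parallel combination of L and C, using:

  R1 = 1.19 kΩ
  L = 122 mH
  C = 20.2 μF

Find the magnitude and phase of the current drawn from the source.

Step 1 — Angular frequency: ω = 2π·f = 2π·2000 = 1.257e+04 rad/s.
Step 2 — Component impedances:
  R1: Z = R = 1190 Ω
  L: Z = jωL = j·1.257e+04·0.122 = 0 + j1533 Ω
  C: Z = 1/(jωC) = -j/(ω·C) = 0 - j3.939 Ω
Step 3 — Parallel branch: L || C = 1/(1/L + 1/C) = 0 - j3.95 Ω.
Step 4 — Series with R1: Z_total = R1 + (L || C) = 1190 - j3.95 Ω = 1190∠-0.2° Ω.
Step 5 — Source phasor: V = 66∠-30.0° V = 57.16 - j33 V.
Step 6 — Ohm's law: I = V / Z_total = (57.16 - j33) / (1190 - j3.95) = 0.04812 - j0.02757 A.
Step 7 — Convert to polar: |I| = 0.05546 A, ∠I = -29.8°.

I = 0.05546∠-29.8° A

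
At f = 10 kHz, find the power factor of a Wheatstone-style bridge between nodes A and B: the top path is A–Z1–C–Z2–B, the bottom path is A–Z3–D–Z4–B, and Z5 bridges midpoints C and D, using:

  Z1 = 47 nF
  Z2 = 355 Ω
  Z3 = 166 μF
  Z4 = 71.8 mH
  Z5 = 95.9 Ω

Step 1 — Angular frequency: ω = 2π·f = 2π·1e+04 = 6.283e+04 rad/s.
Step 2 — Component impedances:
  Z1: Z = 1/(jωC) = -j/(ω·C) = 0 - j338.6 Ω
  Z2: Z = R = 355 Ω
  Z3: Z = 1/(jωC) = -j/(ω·C) = 0 - j0.09588 Ω
  Z4: Z = jωL = j·6.283e+04·0.0718 = 0 + j4511 Ω
  Z5: Z = R = 95.9 Ω
Step 3 — Bridge requires nodal analysis (the Z5 bridge couples midpoints C and D, so the two paths cannot be reduced to a simple series/parallel combination). Setting node B to ground and injecting 1 A at node A, the 3-node admittance system at A, C, D solves to V_A = Z_AB = 444.4 + j18.6 Ω = 444.8∠2.4° Ω.
Step 4 — Power factor: PF = cos(φ) = Re(Z)/|Z| = 444.4/444.8 = 0.9991.
Step 5 — Type: Im(Z) = 18.6 ⇒ lagging (phase φ = 2.4°).

PF = 0.9991 (lagging, φ = 2.4°)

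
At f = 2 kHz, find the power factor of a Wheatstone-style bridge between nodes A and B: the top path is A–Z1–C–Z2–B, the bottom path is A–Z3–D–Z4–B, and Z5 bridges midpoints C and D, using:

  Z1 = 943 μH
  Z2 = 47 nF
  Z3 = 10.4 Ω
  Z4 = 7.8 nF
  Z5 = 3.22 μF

Step 1 — Angular frequency: ω = 2π·f = 2π·2000 = 1.257e+04 rad/s.
Step 2 — Component impedances:
  Z1: Z = jωL = j·1.257e+04·0.000943 = 0 + j11.85 Ω
  Z2: Z = 1/(jωC) = -j/(ω·C) = 0 - j1693 Ω
  Z3: Z = R = 10.4 Ω
  Z4: Z = 1/(jωC) = -j/(ω·C) = 0 - j1.02e+04 Ω
  Z5: Z = 1/(jωC) = -j/(ω·C) = 0 - j24.71 Ω
Step 3 — Bridge requires nodal analysis (the Z5 bridge couples midpoints C and D, so the two paths cannot be reduced to a simple series/parallel combination). Setting node B to ground and injecting 1 A at node A, the 3-node admittance system at A, C, D solves to V_A = Z_AB = 2.656 - j1438 Ω = 1438∠-89.9° Ω.
Step 4 — Power factor: PF = cos(φ) = Re(Z)/|Z| = 2.6563/1437.5 = 0.001848.
Step 5 — Type: Im(Z) = -1438 ⇒ leading (phase φ = -89.9°).

PF = 0.001848 (leading, φ = -89.9°)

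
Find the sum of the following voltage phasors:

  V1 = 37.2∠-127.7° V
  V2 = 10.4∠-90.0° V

Step 1 — Convert each phasor to rectangular form:
  V1 = 37.2·(cos(-127.7°) + j·sin(-127.7°)) = -22.75 - j29.43 V
  V2 = 10.4·(cos(-90.0°) + j·sin(-90.0°)) = 0 - j10.4 V
Step 2 — Sum components: V_total = -22.75 - j39.83 V.
Step 3 — Convert to polar: |V_total| = 45.87 V, ∠V_total = -119.7°.

V_total = 45.87∠-119.7° V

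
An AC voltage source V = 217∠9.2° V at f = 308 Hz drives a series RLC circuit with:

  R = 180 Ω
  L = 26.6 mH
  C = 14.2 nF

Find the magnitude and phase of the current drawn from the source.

Step 1 — Angular frequency: ω = 2π·f = 2π·308 = 1935 rad/s.
Step 2 — Component impedances:
  R: Z = R = 180 Ω
  L: Z = jωL = j·1935·0.0266 = 0 + j51.48 Ω
  C: Z = 1/(jωC) = -j/(ω·C) = 0 - j3.639e+04 Ω
Step 3 — Series combination: Z_total = R + L + C = 180 - j3.634e+04 Ω = 3.634e+04∠-89.7° Ω.
Step 4 — Source phasor: V = 217∠9.2° V = 214.2 + j34.69 V.
Step 5 — Ohm's law: I = V / Z_total = (214.2 + j34.69) / (180 - j3.634e+04) = -0.0009255 + j0.005899 A.
Step 6 — Convert to polar: |I| = 0.005972 A, ∠I = 98.9°.

I = 0.005972∠98.9° A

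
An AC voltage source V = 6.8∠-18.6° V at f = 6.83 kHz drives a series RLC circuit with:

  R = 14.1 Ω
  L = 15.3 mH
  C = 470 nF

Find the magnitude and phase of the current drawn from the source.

Step 1 — Angular frequency: ω = 2π·f = 2π·6830 = 4.291e+04 rad/s.
Step 2 — Component impedances:
  R: Z = R = 14.1 Ω
  L: Z = jωL = j·4.291e+04·0.0153 = 0 + j656.6 Ω
  C: Z = 1/(jωC) = -j/(ω·C) = 0 - j49.58 Ω
Step 3 — Series combination: Z_total = R + L + C = 14.1 + j607 Ω = 607.2∠88.7° Ω.
Step 4 — Source phasor: V = 6.8∠-18.6° V = 6.445 - j2.169 V.
Step 5 — Ohm's law: I = V / Z_total = (6.445 - j2.169) / (14.1 + j607) = -0.003325 - j0.01069 A.
Step 6 — Convert to polar: |I| = 0.0112 A, ∠I = -107.3°.

I = 0.0112∠-107.3° A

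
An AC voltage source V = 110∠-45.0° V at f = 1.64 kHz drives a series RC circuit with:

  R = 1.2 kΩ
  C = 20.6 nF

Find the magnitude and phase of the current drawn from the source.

Step 1 — Angular frequency: ω = 2π·f = 2π·1640 = 1.03e+04 rad/s.
Step 2 — Component impedances:
  R: Z = R = 1200 Ω
  C: Z = 1/(jωC) = -j/(ω·C) = 0 - j4711 Ω
Step 3 — Series combination: Z_total = R + C = 1200 - j4711 Ω = 4861∠-75.7° Ω.
Step 4 — Source phasor: V = 110∠-45.0° V = 77.78 - j77.78 V.
Step 5 — Ohm's law: I = V / Z_total = (77.78 - j77.78) / (1200 - j4711) = 0.01945 + j0.01156 A.
Step 6 — Convert to polar: |I| = 0.02263 A, ∠I = 30.7°.

I = 0.02263∠30.7° A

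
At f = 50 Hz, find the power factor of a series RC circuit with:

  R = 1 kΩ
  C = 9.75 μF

Step 1 — Angular frequency: ω = 2π·f = 2π·50 = 314.2 rad/s.
Step 2 — Component impedances:
  R: Z = R = 1000 Ω
  C: Z = 1/(jωC) = -j/(ω·C) = 0 - j326.5 Ω
Step 3 — Series combination: Z_total = R + C = 1000 - j326.5 Ω = 1052∠-18.1° Ω.
Step 4 — Power factor: PF = cos(φ) = Re(Z)/|Z| = 1000/1052 = 0.9506.
Step 5 — Type: Im(Z) = -326.5 ⇒ leading (phase φ = -18.1°).

PF = 0.9506 (leading, φ = -18.1°)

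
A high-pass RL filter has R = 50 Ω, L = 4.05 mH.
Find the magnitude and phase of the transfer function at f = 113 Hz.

Step 1 — Angular frequency: ω = 2π·113 = 710 rad/s.
Step 2 — Transfer function: H(jω) = jωL/(R + jωL).
Step 3 — Numerator jωL = j·2.875; denominator R + jωL = 50 + j2.875.
Step 4 — H = 0.003296 + j0.05732.
Step 5 — Magnitude: |H| = 0.05742 (-24.8 dB); phase: φ = 86.7°.

|H| = 0.05742 (-24.8 dB), φ = 86.7°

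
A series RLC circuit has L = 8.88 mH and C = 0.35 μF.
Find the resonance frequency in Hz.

Step 1 — Resonance condition Im(Z)=0 gives ω₀ = 1/√(LC).
Step 2 — ω₀ = 1/√(0.00888·3.5e-07) = 1.794e+04 rad/s.
Step 3 — f₀ = ω₀/(2π) = 2855 Hz.

f₀ = 2855 Hz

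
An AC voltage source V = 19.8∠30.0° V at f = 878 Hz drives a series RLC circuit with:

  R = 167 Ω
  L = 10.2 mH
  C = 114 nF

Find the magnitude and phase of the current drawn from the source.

Step 1 — Angular frequency: ω = 2π·f = 2π·878 = 5517 rad/s.
Step 2 — Component impedances:
  R: Z = R = 167 Ω
  L: Z = jωL = j·5517·0.0102 = 0 + j56.27 Ω
  C: Z = 1/(jωC) = -j/(ω·C) = 0 - j1590 Ω
Step 3 — Series combination: Z_total = R + L + C = 167 - j1534 Ω = 1543∠-83.8° Ω.
Step 4 — Source phasor: V = 19.8∠30.0° V = 17.15 + j9.9 V.
Step 5 — Ohm's law: I = V / Z_total = (17.15 + j9.9) / (167 - j1534) = -0.005176 + j0.01174 A.
Step 6 — Convert to polar: |I| = 0.01283 A, ∠I = 113.8°.

I = 0.01283∠113.8° A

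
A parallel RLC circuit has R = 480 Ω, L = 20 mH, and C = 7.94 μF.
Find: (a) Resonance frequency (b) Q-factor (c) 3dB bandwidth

Step 1 — Resonance: ω₀ = 1/√(LC) = 1/√(0.02·7.94e-06) = 2509 rad/s.
Step 2 — f₀ = ω₀/(2π) = 399.4 Hz.
Step 3 — Parallel Q: Q = R/(ω₀L) = 480/(2509·0.02) = 9.564.
Step 4 — Bandwidth: Δω = ω₀/Q = 262.4 rad/s; BW = Δω/(2π) = 41.76 Hz.

(a) f₀ = 399.4 Hz  (b) Q = 9.564  (c) BW = 41.76 Hz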